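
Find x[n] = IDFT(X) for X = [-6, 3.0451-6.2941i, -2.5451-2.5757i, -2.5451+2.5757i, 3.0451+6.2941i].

x[n] = (1/5) Σ(k=0 to 4) X[k] · e^(2πikn/5)

Computing each x[n]:
x[0] = -1
x[1] = 3
x[2] = -2
x[3] = -3
x[4] = -3

x = [-1, 3, -2, -3, -3]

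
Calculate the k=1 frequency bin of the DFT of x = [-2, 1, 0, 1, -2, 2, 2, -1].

X[1] = Σ(n=0 to 7) x[n] · ω_8^(1n) where ω_8 = e^(-2πi/8)
= (-2)·ω_8^0 + (1)·ω_8^1 + (0)·ω_8^2 + (1)·ω_8^3 + (-2)·ω_8^4 + (2)·ω_8^5 + (2)·ω_8^6 + (-1)·ω_8^7

X[1] = -2.1213+1.2929i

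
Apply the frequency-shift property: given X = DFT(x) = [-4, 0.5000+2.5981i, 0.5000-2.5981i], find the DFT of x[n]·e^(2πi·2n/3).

Modulation property: DFT(ω_3^(-2n)·x[n]) = X[(k-2) mod 3], so circularly shift X by 2 positions.

X[k-2] = [0.5000+2.5981i, 0.5000-2.5981i, -4]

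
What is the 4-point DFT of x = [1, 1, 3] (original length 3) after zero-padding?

Original 3-point DFT: [5, -1.0000+1.7321i, -1.0000-1.7321i]
Zero-padded 4-point DFT provides frequency interpolation.

DFT_4([x, 0, ...]) = [5, -2-1i, 3, -2+1i]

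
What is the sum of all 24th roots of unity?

Sum of all nth roots of unity equals 0 for n > 1 (geometric series with r ≠ 1).

0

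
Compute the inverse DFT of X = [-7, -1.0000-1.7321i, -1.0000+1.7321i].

x[n] = (1/3) Σ(k=0 to 2) X[k] · e^(2πikn/3)

Computing each x[n]:
x[0] = -3
x[1] = -1
x[2] = -3

x = [-3, -1, -3]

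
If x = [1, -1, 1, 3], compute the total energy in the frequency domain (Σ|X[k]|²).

Parseval: Σ|x[n]|² = (1/N)Σ|X[k]|², so Σ|X[k]|² = N·Σ|x[n]|² = 4·12.0000

Σ|X[k]|² = N·Σ|x[n]|² = 4·12.0000 = 48.0000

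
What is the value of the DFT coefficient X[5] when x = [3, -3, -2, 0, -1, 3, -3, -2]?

X[5] = Σ(n=0 to 7) x[n] · ω_8^(5n) where ω_8 = e^(-2πi/8)
= (3)·ω_8^0 + (-3)·ω_8^5 + (-2)·ω_8^10 + (0)·ω_8^15 + (-1)·ω_8^20 + (3)·ω_8^25 + (-3)·ω_8^30 + (-2)·ω_8^35

X[5] = 9.6569-3.8284i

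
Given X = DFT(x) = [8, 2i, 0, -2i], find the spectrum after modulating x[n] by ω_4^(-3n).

Modulation property: DFT(ω_4^(-3n)·x[n]) = X[(k-3) mod 4], so circularly shift X by 3 positions.

X[k-3] = [2i, 0, -2i, 8]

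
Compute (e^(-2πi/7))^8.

Since ω_7^7 = 1, powers reduce modulo 7.
8 mod 7 = 1
So ω_7^8 = ω_7^1 = e^(-2πi·1/7)

ω_7^8 = ω_7^1 = 0.6235-0.7818i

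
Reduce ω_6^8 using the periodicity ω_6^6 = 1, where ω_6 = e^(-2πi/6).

Since ω_6^6 = 1, powers reduce modulo 6.
8 mod 6 = 2
So ω_6^8 = ω_6^2 = e^(-2πi·2/6)

ω_6^8 = ω_6^2 = -0.5000-0.8660i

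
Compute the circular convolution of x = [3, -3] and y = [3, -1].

(x ⊛ y)[n] = Σ(m=0 to 1) x[m] · y[(n-m) mod 2]

Computing each output sample:
(x ⊛ y)[0] = 12
(x ⊛ y)[1] = -12

x ⊛ y = [12, -12]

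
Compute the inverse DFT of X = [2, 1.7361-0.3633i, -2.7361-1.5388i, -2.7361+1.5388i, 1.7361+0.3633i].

x[n] = (1/5) Σ(k=0 to 4) X[k] · e^(2πikn/5)

Computing each x[n]:
x[0] = 0
x[1] = 2
x[2] = -1
x[3] = 0
x[4] = 1

x = [0, 2, -1, 0, 1]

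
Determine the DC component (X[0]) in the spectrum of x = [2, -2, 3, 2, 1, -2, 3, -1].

X[0] = Σ(n=0 to 7) x[n] · ω_8^0 = Σ x[n]
= (2) + (-2) + (3) + (2) + (1) + (-2) + (3) + (-1)

X[0] = 6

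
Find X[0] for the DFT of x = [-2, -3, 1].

X[0] = Σ(n=0 to 2) x[n] · ω_3^0 = Σ x[n]
= (-2) + (-3) + (1)

X[0] = -4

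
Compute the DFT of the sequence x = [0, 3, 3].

X[k] = Σ(n=0 to 2) x[n] · ω_3^(nk)
where ω_3 = e^(-2πi/3)

Computing each X[k]:
X[0] = 6
X[1] = -3
X[2] = -3

X = [6, -3, -3]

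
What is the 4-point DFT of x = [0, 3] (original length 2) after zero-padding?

Original 2-point DFT: [3, -3]
Zero-padded 4-point DFT provides frequency interpolation.

DFT_4([x, 0, ...]) = [3, -3i, -3, 3i]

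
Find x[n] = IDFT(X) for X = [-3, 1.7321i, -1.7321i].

x[n] = (1/3) Σ(k=0 to 2) X[k] · e^(2πikn/3)

Computing each x[n]:
x[0] = -1
x[1] = -2
x[2] = 0

x = [-1, -2, 0]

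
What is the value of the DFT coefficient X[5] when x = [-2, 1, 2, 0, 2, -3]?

X[5] = Σ(n=0 to 5) x[n] · ω_6^(5n) where ω_6 = e^(-2πi/6)
= (-2)·ω_6^0 + (1)·ω_6^5 + (2)·ω_6^10 + (0)·ω_6^15 + (2)·ω_6^20 + (-3)·ω_6^25

X[5] = -5.0000+3.4641i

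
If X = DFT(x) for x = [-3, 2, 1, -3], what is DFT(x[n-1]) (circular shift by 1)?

Time shift by 1: X_shifted[k] = ω_4^(1k) · X[k]
Shifted x = [-3, -3, 2, 1]

DFT(x[n-1]) = [-3, -5+4i, 1, -5-4i]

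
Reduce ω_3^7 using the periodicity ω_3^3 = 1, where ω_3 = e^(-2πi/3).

Since ω_3^3 = 1, powers reduce modulo 3.
7 mod 3 = 1
So ω_3^7 = ω_3^1 = e^(-2πi·1/3)

ω_3^7 = ω_3^1 = -0.5000-0.8660i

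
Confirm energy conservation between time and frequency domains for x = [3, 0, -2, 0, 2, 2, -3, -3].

Time domain:
Σ|x[n]|² = |3|² + |0|² + |-2|² + |0|² + |2|² + |2|² + |-3|² + |-3|² = 39.0000

Frequency domain:
(1/8)Σ|X[k]|² = (1/8)(|-1|² + |-2.5355-1.7071i|² + |10-5i|² + |4.5355+0.2929i|² + |1|² + |4.5355-0.2929i|² + |10+5i|² + |-2.5355+1.7071i|²) = (1/8)·312.0000 = 39.0000

Both sides agree, confirming Parseval's theorem.

Σ|x[n]|² = (1/N)Σ|X[k]|² = 39.0000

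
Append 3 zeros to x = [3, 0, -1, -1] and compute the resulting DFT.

Original 4-point DFT: [1, 4-1i, 3, 4+1i]
Zero-padded 7-point DFT provides frequency interpolation.

DFT_7([x, 0, ...]) = [1, 4.1235+1.4088i, 3.2775-1.2157i, 2.5990+0.1931i, 2.5990-0.1931i, 3.2775+1.2157i, 4.1235-1.4088i]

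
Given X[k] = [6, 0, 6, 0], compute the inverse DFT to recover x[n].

x[n] = (1/4) Σ(k=0 to 3) X[k] · e^(2πikn/4)

Computing each x[n]:
x[0] = 3
x[1] = 0
x[2] = 3
x[3] = 0

x = [3, 0, 3, 0]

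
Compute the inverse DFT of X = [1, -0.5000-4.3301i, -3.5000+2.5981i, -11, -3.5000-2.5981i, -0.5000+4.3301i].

x[n] = (1/6) Σ(k=0 to 5) X[k] · e^(2πikn/6)

Computing each x[n]:
x[0] = -3
x[1] = 3
x[2] = 1
x[3] = 1
x[4] = -3
x[5] = 2

x = [-3, 3, 1, 1, -3, 2]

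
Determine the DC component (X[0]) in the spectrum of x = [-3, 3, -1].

X[0] = Σ(n=0 to 2) x[n] · ω_3^0 = Σ x[n]
= (-3) + (3) + (-1)

X[0] = -1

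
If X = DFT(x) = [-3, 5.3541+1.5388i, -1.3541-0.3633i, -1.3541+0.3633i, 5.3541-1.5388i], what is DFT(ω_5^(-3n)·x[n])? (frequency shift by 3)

Modulation property: DFT(ω_5^(-3n)·x[n]) = X[(k-3) mod 5], so circularly shift X by 3 positions.

X[k-3] = [-1.3541-0.3633i, -1.3541+0.3633i, 5.3541-1.5388i, -3, 5.3541+1.5388i]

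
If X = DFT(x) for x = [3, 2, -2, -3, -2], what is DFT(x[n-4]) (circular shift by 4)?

Time shift by 4: X_shifted[k] = ω_5^(4k) · X[k]
Shifted x = [2, -2, -3, -2, 3]

DFT(x[n-4]) = [-2, 6.3541+5.3431i, -0.3541+1.9879i, -0.3541-1.9879i, 6.3541-5.3431i]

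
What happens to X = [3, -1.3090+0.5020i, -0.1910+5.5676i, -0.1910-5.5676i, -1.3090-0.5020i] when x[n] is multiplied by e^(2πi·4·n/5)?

Modulation property: DFT(ω_5^(-4n)·x[n]) = X[(k-4) mod 5], so circularly shift X by 4 positions.

X[k-4] = [-1.3090+0.5020i, -0.1910+5.5676i, -0.1910-5.5676i, -1.3090-0.5020i, 3]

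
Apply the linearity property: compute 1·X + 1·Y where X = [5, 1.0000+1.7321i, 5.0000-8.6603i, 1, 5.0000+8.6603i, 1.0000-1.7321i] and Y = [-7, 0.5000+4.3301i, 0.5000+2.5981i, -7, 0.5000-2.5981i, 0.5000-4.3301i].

By linearity: DFT(1x + 1y) = 1·DFT(x) + 1·DFT(y)
= 1·[5, 1.0000+1.7321i, 5.0000-8.6603i, 1, 5.0000+8.6603i, 1.0000-1.7321i] + 1·[-7, 0.5000+4.3301i, 0.5000+2.5981i, -7, 0.5000-2.5981i, 0.5000-4.3301i]

Computing element-wise:
Z[0] = 1·(5) + 1·(-7) = -2
Z[1] = 1·(1.0000+1.7321i) + 1·(0.5000+4.3301i) = 1.5000+6.0622i
Z[2] = 1·(5.0000-8.6603i) + 1·(0.5000+2.5981i) = 5.5000-6.0622i
Z[3] = 1·(1) + 1·(-7) = -6
Z[4] = 1·(5.0000+8.6603i) + 1·(0.5000-2.5981i) = 5.5000+6.0622i
Z[5] = 1·(1.0000-1.7321i) + 1·(0.5000-4.3301i) = 1.5000-6.0622i

DFT(1x + 1y) = 1·X + 1·Y = [-2, 1.5000+6.0622i, 5.5000-6.0622i, -6, 5.5000+6.0622i, 1.5000-6.0622i]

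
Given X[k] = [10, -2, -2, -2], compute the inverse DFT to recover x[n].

x[n] = (1/4) Σ(k=0 to 3) X[k] · e^(2πikn/4)

Computing each x[n]:
x[0] = 1
x[1] = 3
x[2] = 3
x[3] = 3

x = [1, 3, 3, 3]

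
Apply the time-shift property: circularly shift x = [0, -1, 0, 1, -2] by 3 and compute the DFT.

Time shift by 3: X_shifted[k] = ω_5^(3k) · X[k]
Shifted x = [0, 1, -2, 0, -1]

DFT(x[n-3]) = [-2, 1.6180-0.7265i, -0.6180-3.0777i, -0.6180+3.0777i, 1.6180+0.7265i]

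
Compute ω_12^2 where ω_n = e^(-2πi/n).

ω_12^2 = e^(-2πi·2/12)
= cos(-2π·2/12) + i·sin(-2π·2/12)
= cos(-4π/12) + i·sin(-4π/12)

ω_12^2 = cos(-4π/12) + i·sin(-4π/12) = 0.5000-0.8660i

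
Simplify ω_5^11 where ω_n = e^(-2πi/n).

Since ω_5^5 = 1, powers reduce modulo 5.
11 mod 5 = 1
So ω_5^11 = ω_5^1 = e^(-2πi·1/5)

ω_5^11 = ω_5^1 = 0.3090-0.9511i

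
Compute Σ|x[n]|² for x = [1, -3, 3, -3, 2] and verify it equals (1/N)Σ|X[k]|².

Time domain:
Σ|x[n]|² = |1|² + |-3|² + |3|² + |-3|² + |2|² = 32.0000

Frequency domain:
(1/5)Σ|X[k]|² = (1/5)(|0|² + |0.6910+1.2286i|² + |1.8090+8.6453i|² + |1.8090-8.6453i|² + |0.6910-1.2286i|²) = (1/5)·160.0000 = 32.0000

Both sides agree, confirming Parseval's theorem.

Σ|x[n]|² = (1/N)Σ|X[k]|² = 32.0000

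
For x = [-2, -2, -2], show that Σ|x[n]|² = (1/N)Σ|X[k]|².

Time domain:
Σ|x[n]|² = |-2|² + |-2|² + |-2|² = 12.0000

Frequency domain:
(1/3)Σ|X[k]|² = (1/3)(|-6|² + |0|² + |0|²) = (1/3)·36.0000 = 12.0000

Both sides agree, confirming Parseval's theorem.

Σ|x[n]|² = (1/N)Σ|X[k]|² = 12.0000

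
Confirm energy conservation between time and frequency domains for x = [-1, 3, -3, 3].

Time domain:
Σ|x[n]|² = |-1|² + |3|² + |-3|² + |3|² = 28.0000

Frequency domain:
(1/4)Σ|X[k]|² = (1/4)(|2|² + |2|² + |-10|² + |2|²) = (1/4)·112.0000 = 28.0000

Both sides agree, confirming Parseval's theorem.

Σ|x[n]|² = (1/N)Σ|X[k]|² = 28.0000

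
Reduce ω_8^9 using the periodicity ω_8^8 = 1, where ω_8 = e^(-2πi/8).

Since ω_8^8 = 1, powers reduce modulo 8.
9 mod 8 = 1
So ω_8^9 = ω_8^1 = e^(-2πi·1/8)

ω_8^9 = ω_8^1 = 0.7071-0.7071i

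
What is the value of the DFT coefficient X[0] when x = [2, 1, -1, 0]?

X[0] = Σ(n=0 to 3) x[n] · ω_4^0 = Σ x[n]
= (2) + (1) + (-1) + (0)

X[0] = 2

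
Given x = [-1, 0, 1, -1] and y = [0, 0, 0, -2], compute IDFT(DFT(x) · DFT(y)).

(x ⊛ y)[n] = Σ(m=0 to 3) x[m] · y[(n-m) mod 4]

Computing each output sample:
(x ⊛ y)[0] = 0
(x ⊛ y)[1] = -2
(x ⊛ y)[2] = 2
(x ⊛ y)[3] = 2

x ⊛ y = [0, -2, 2, 2]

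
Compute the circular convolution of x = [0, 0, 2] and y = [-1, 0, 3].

(x ⊛ y)[n] = Σ(m=0 to 2) x[m] · y[(n-m) mod 3]

Computing each output sample:
(x ⊛ y)[0] = 0
(x ⊛ y)[1] = 6
(x ⊛ y)[2] = -2

x ⊛ y = [0, 6, -2]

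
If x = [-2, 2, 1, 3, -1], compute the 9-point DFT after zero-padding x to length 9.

Original 5-point DFT: [3, -4.9271-1.6776i, -1.5729-3.6655i, -1.5729+3.6655i, -4.9271+1.6776i]
Zero-padded 9-point DFT provides frequency interpolation.

DFT_9([x, 0, ...]) = [3, -0.8546-4.5264i, -4.8584-0.3563i, 0, -4.7870-3.6241i, -4.7870+3.6241i, 0, -4.8584+0.3563i, -0.8546+4.5264i]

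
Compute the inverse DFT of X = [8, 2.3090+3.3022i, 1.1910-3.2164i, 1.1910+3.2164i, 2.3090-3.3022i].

x[n] = (1/5) Σ(k=0 to 4) X[k] · e^(2πikn/5)

Computing each x[n]:
x[0] = 3
x[1] = 1
x[2] = -1
x[3] = 3
x[4] = 2

x = [3, 1, -1, 3, 2]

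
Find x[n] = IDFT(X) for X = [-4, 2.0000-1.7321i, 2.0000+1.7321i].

x[n] = (1/3) Σ(k=0 to 2) X[k] · e^(2πikn/3)

Computing each x[n]:
x[0] = 0
x[1] = -1
x[2] = -3

x = [0, -1, -3]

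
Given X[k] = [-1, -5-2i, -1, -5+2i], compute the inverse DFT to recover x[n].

x[n] = (1/4) Σ(k=0 to 3) X[k] · e^(2πikn/4)

Computing each x[n]:
x[0] = -3
x[1] = 1
x[2] = 2
x[3] = -1

x = [-3, 1, 2, -1]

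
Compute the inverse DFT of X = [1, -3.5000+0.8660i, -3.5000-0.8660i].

x[n] = (1/3) Σ(k=0 to 2) X[k] · e^(2πikn/3)

Computing each x[n]:
x[0] = -2
x[1] = 1
x[2] = 2

x = [-2, 1, 2]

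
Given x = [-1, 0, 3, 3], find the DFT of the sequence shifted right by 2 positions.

Time shift by 2: X_shifted[k] = ω_4^(2k) · X[k]
Shifted x = [3, 3, -1, 0]

DFT(x[n-2]) = [5, 4-3i, -1, 4+3i]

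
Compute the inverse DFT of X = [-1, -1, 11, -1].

x[n] = (1/4) Σ(k=0 to 3) X[k] · e^(2πikn/4)

Computing each x[n]:
x[0] = 2
x[1] = -3
x[2] = 3
x[3] = -3

x = [2, -3, 3, -3]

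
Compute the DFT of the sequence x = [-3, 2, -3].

X[k] = Σ(n=0 to 2) x[n] · ω_3^(nk)
where ω_3 = e^(-2πi/3)

Computing each X[k]:
X[0] = -4
X[1] = -2.5000-4.3301i
X[2] = -2.5000+4.3301i

X = [-4, -2.5000-4.3301i, -2.5000+4.3301i]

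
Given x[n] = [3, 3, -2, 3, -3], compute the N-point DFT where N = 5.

X[k] = Σ(n=0 to 4) x[n] · ω_5^(nk)
where ω_5 = e^(-2πi/5)

Computing each X[k]:
X[0] = 4
X[1] = 2.1910-2.7674i
X[2] = 3.3090-8.2820i
X[3] = 3.3090+8.2820i
X[4] = 2.1910+2.7674i

X = [4, 2.1910-2.7674i, 3.3090-8.2820i, 3.3090+8.2820i, 2.1910+2.7674i]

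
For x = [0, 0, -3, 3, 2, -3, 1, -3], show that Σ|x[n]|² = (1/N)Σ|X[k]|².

Time domain:
Σ|x[n]|² = |0|² + |0|² + |-3|² + |3|² + |2|² + |-3|² + |1|² + |-3|² = 41.0000

Frequency domain:
(1/8)Σ|X[k]|² = (1/8)(|-3|² + |-4.1213-2.3640i|² + |4+3i|² + |0.1213-10.3640i|² + |3|² + |0.1213+10.3640i|² + |4-3i|² + |-4.1213+2.3640i|²) = (1/8)·328.0000 = 41.0000

Both sides agree, confirming Parseval's theorem.

Σ|x[n]|² = (1/N)Σ|X[k]|² = 41.0000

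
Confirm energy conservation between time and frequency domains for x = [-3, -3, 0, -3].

Time domain:
Σ|x[n]|² = |-3|² + |-3|² + |0|² + |-3|² = 27.0000

Frequency domain:
(1/4)Σ|X[k]|² = (1/4)(|-9|² + |-3|² + |3|² + |-3|²) = (1/4)·108.0000 = 27.0000

Both sides agree, confirming Parseval's theorem.

Σ|x[n]|² = (1/N)Σ|X[k]|² = 27.0000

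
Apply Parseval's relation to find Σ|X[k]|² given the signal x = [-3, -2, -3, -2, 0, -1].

Parseval: Σ|x[n]|² = (1/N)Σ|X[k]|², so Σ|X[k]|² = N·Σ|x[n]|² = 6·27.0000

Σ|X[k]|² = N·Σ|x[n]|² = 6·27.0000 = 162.0000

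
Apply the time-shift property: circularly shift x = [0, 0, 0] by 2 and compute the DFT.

Time shift by 2: X_shifted[k] = ω_3^(2k) · X[k]
Shifted x = [0, 0, 0]

DFT(x[n-2]) = [0, 0, 0]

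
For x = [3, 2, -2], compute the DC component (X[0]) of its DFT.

X[0] = Σ(n=0 to 2) x[n] · ω_3^0 = Σ x[n]
= (3) + (2) + (-2)

X[0] = 3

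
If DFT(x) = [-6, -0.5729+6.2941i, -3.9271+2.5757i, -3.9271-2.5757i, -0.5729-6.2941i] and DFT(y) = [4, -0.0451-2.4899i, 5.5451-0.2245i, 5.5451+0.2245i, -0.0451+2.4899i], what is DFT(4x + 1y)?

By linearity: DFT(4x + 1y) = 4·DFT(x) + 1·DFT(y)
= 4·[-6, -0.5729+6.2941i, -3.9271+2.5757i, -3.9271-2.5757i, -0.5729-6.2941i] + 1·[4, -0.0451-2.4899i, 5.5451-0.2245i, 5.5451+0.2245i, -0.0451+2.4899i]

Computing element-wise:
Z[0] = 4·(-6) + 1·(4) = -20
Z[1] = 4·(-0.5729+6.2941i) + 1·(-0.0451-2.4899i) = -2.3367+22.6865i
Z[2] = 4·(-3.9271+2.5757i) + 1·(5.5451-0.2245i) = -10.1633+10.0783i
Z[3] = 4·(-3.9271-2.5757i) + 1·(5.5451+0.2245i) = -10.1633-10.0783i
Z[4] = 4·(-0.5729-6.2941i) + 1·(-0.0451+2.4899i) = -2.3367-22.6865i

DFT(4x + 1y) = 4·X + 1·Y = [-20, -2.3367+22.6865i, -10.1633+10.0783i, -10.1633-10.0783i, -2.3367-22.6865i]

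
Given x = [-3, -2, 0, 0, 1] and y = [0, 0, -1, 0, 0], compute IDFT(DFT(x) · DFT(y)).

(x ⊛ y)[n] = Σ(m=0 to 4) x[m] · y[(n-m) mod 5]

Computing each output sample:
(x ⊛ y)[0] = 0
(x ⊛ y)[1] = -1
(x ⊛ y)[2] = 3
(x ⊛ y)[3] = 2
(x ⊛ y)[4] = 0

x ⊛ y = [0, -1, 3, 2, 0]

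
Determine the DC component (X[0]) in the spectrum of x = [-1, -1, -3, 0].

X[0] = Σ(n=0 to 3) x[n] · ω_4^0 = Σ x[n]
= (-1) + (-1) + (-3) + (0)

X[0] = -5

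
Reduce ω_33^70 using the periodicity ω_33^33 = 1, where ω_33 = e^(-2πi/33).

Since ω_33^33 = 1, powers reduce modulo 33.
70 mod 33 = 4
So ω_33^70 = ω_33^4 = e^(-2πi·4/33)

ω_33^70 = ω_33^4 = 0.7237-0.6901i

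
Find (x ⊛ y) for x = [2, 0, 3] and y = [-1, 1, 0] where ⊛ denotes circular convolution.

(x ⊛ y)[n] = Σ(m=0 to 2) x[m] · y[(n-m) mod 3]

Computing each output sample:
(x ⊛ y)[0] = 1
(x ⊛ y)[1] = 2
(x ⊛ y)[2] = -3

x ⊛ y = [1, 2, -3]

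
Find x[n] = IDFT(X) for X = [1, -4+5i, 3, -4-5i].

x[n] = (1/4) Σ(k=0 to 3) X[k] · e^(2πikn/4)

Computing each x[n]:
x[0] = -1
x[1] = -3
x[2] = 3
x[3] = 2

x = [-1, -3, 3, 2]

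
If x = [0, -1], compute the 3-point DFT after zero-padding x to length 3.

Original 2-point DFT: [-1, 1]
Zero-padded 3-point DFT provides frequency interpolation.

DFT_3([x, 0, ...]) = [-1, 0.5000+0.8660i, 0.5000-0.8660i]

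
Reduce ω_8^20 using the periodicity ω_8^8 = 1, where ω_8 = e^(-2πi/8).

Since ω_8^8 = 1, powers reduce modulo 8.
20 mod 8 = 4
So ω_8^20 = ω_8^4 = e^(-2πi·4/8)

ω_8^20 = ω_8^4 = -1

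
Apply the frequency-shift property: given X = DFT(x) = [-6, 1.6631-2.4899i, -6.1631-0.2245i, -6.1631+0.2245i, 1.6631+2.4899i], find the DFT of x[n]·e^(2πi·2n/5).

Modulation property: DFT(ω_5^(-2n)·x[n]) = X[(k-2) mod 5], so circularly shift X by 2 positions.

X[k-2] = [-6.1631+0.2245i, 1.6631+2.4899i, -6, 1.6631-2.4899i, -6.1631-0.2245i]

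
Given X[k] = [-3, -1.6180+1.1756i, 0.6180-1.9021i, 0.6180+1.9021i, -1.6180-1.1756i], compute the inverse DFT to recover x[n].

x[n] = (1/5) Σ(k=0 to 4) X[k] · e^(2πikn/5)

Computing each x[n]:
x[0] = -1
x[1] = -1
x[2] = -1
x[3] = 1
x[4] = -1

x = [-1, -1, -1, 1, -1]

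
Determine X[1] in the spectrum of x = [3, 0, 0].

X[1] = Σ(n=0 to 2) x[n] · ω_3^(1n) where ω_3 = e^(-2πi/3)
= (3)·ω_3^0 + (0)·ω_3^1 + (0)·ω_3^2

X[1] = 3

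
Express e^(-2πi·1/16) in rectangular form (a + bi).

ω_16^1 = e^(-2πi·1/16)
= cos(-2π·1/16) + i·sin(-2π·1/16)
= cos(-2π/16) + i·sin(-2π/16)

ω_16^1 = cos(-2π/16) + i·sin(-2π/16) = 0.9239-0.3827i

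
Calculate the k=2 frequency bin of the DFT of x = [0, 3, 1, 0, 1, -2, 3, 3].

X[2] = Σ(n=0 to 7) x[n] · ω_8^(2n) where ω_8 = e^(-2πi/8)
= (0)·ω_8^0 + (3)·ω_8^2 + (1)·ω_8^4 + (0)·ω_8^6 + (1)·ω_8^8 + (-2)·ω_8^10 + (3)·ω_8^12 + (3)·ω_8^14

X[2] = -3+2i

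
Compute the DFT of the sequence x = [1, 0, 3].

X[k] = Σ(n=0 to 2) x[n] · ω_3^(nk)
where ω_3 = e^(-2πi/3)

Computing each X[k]:
X[0] = 4
X[1] = -0.5000+2.5981i
X[2] = -0.5000-2.5981i

X = [4, -0.5000+2.5981i, -0.5000-2.5981i]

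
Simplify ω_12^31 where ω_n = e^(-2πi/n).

Since ω_12^12 = 1, powers reduce modulo 12.
31 mod 12 = 7
So ω_12^31 = ω_12^7 = e^(-2πi·7/12)

ω_12^31 = ω_12^7 = -0.8660+0.5000i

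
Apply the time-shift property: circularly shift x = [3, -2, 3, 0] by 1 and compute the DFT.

Time shift by 1: X_shifted[k] = ω_4^(1k) · X[k]
Shifted x = [0, 3, -2, 3]

DFT(x[n-1]) = [4, 2, -8, 2]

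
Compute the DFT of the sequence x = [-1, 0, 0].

X[k] = Σ(n=0 to 2) x[n] · ω_3^(nk)
where ω_3 = e^(-2πi/3)

Computing each X[k]:
X[0] = -1
X[1] = -1
X[2] = -1

X = [-1, -1, -1]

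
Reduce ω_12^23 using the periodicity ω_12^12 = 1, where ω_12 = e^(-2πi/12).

Since ω_12^12 = 1, powers reduce modulo 12.
23 mod 12 = 11
So ω_12^23 = ω_12^11 = e^(-2πi·11/12)

ω_12^23 = ω_12^11 = 0.8660+0.5000i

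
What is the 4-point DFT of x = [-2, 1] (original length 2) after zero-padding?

Original 2-point DFT: [-1, -3]
Zero-padded 4-point DFT provides frequency interpolation.

DFT_4([x, 0, ...]) = [-1, -2-1i, -3, -2+1i]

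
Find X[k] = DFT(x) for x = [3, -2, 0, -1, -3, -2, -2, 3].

X[k] = Σ(n=0 to 7) x[n] · ω_8^(nk)
where ω_8 = e^(-2πi/8)

Computing each X[k]:
X[0] = -4
X[1] = 8.8284+0.8284i
X[2] = 2+6i
X[3] = 3.1716+4.8284i
X[4] = 0
X[5] = 3.1716-4.8284i
X[6] = 2-6i
X[7] = 8.8284-0.8284i

X = [-4, 8.8284+0.8284i, 2+6i, 3.1716+4.8284i, 0, 3.1716-4.8284i, 2-6i, 8.8284-0.8284i]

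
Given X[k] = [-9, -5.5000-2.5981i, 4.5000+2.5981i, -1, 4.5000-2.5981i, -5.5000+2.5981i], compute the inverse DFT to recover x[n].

x[n] = (1/6) Σ(k=0 to 5) X[k] · e^(2πikn/6)

Computing each x[n]:
x[0] = -2
x[1] = -3
x[2] = 0
x[3] = 2
x[4] = -3
x[5] = -3

x = [-2, -3, 0, 2, -3, -3]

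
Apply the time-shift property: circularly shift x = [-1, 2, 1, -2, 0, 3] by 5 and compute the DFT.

Time shift by 5: X_shifted[k] = ω_6^(5k) · X[k]
Shifted x = [2, 1, -2, 0, 3, -1]

DFT(x[n-5]) = [3, 1.5000+2.5981i, 1.5000-6.0622i, 3, 1.5000+6.0622i, 1.5000-2.5981i]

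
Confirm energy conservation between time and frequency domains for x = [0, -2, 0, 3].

Time domain:
Σ|x[n]|² = |0|² + |-2|² + |0|² + |3|² = 13.0000

Frequency domain:
(1/4)Σ|X[k]|² = (1/4)(|1|² + |5i|² + |-1|² + |-5i|²) = (1/4)·52.0000 = 13.0000

Both sides agree, confirming Parseval's theorem.

Σ|x[n]|² = (1/N)Σ|X[k]|² = 13.0000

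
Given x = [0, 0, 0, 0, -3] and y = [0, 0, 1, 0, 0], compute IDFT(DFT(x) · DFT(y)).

(x ⊛ y)[n] = Σ(m=0 to 4) x[m] · y[(n-m) mod 5]

Computing each output sample:
(x ⊛ y)[0] = 0
(x ⊛ y)[1] = -3
(x ⊛ y)[2] = 0
(x ⊛ y)[3] = 0
(x ⊛ y)[4] = 0

x ⊛ y = [0, -3, 0, 0, 0]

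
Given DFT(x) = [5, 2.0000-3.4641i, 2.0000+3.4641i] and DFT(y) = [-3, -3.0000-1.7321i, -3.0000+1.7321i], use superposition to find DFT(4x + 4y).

By linearity: DFT(4x + 4y) = 4·DFT(x) + 4·DFT(y)
= 4·[5, 2.0000-3.4641i, 2.0000+3.4641i] + 4·[-3, -3.0000-1.7321i, -3.0000+1.7321i]

Computing element-wise:
Z[0] = 4·(5) + 4·(-3) = 8
Z[1] = 4·(2.0000-3.4641i) + 4·(-3.0000-1.7321i) = -4.0000-20.7848i
Z[2] = 4·(2.0000+3.4641i) + 4·(-3.0000+1.7321i) = -4.0000+20.7848i

DFT(4x + 4y) = 4·X + 4·Y = [8, -4.0000-20.7848i, -4.0000+20.7848i]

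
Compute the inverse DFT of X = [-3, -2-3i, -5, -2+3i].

x[n] = (1/4) Σ(k=0 to 3) X[k] · e^(2πikn/4)

Computing each x[n]:
x[0] = -3
x[1] = 2
x[2] = -1
x[3] = -1

x = [-3, 2, -1, -1]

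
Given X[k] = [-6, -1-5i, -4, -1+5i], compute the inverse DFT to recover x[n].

x[n] = (1/4) Σ(k=0 to 3) X[k] · e^(2πikn/4)

Computing each x[n]:
x[0] = -3
x[1] = 2
x[2] = -2
x[3] = -3

x = [-3, 2, -2, -3]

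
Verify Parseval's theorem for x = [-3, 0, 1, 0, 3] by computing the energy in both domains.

Time domain:
Σ|x[n]|² = |-3|² + |0|² + |1|² + |0|² + |3|² = 19.0000

Frequency domain:
(1/5)Σ|X[k]|² = (1/5)(|1|² + |-2.8820+2.2654i|² + |-5.1180+2.7144i|² + |-5.1180-2.7144i|² + |-2.8820-2.2654i|²) = (1/5)·95.0000 = 19.0000

Both sides agree, confirming Parseval's theorem.

Σ|x[n]|² = (1/N)Σ|X[k]|² = 19.0000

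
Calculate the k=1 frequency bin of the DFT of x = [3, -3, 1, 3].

X[1] = Σ(n=0 to 3) x[n] · ω_4^(1n) where ω_4 = e^(-2πi/4)
= (3)·ω_4^0 + (-3)·ω_4^1 + (1)·ω_4^2 + (3)·ω_4^3

X[1] = 2+6i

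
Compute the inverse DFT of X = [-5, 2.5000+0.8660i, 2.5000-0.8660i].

x[n] = (1/3) Σ(k=0 to 2) X[k] · e^(2πikn/3)

Computing each x[n]:
x[0] = 0
x[1] = -3
x[2] = -2

x = [0, -3, -2]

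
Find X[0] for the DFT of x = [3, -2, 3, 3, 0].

X[0] = Σ(n=0 to 4) x[n] · ω_5^0 = Σ x[n]
= (3) + (-2) + (3) + (3) + (0)

X[0] = 7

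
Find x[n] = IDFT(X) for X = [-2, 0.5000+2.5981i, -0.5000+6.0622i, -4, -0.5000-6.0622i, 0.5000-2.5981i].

x[n] = (1/6) Σ(k=0 to 5) X[k] · e^(2πikn/6)

Computing each x[n]:
x[0] = -1
x[1] = -2
x[2] = 0
x[3] = 0
x[4] = -2
x[5] = 3

x = [-1, -2, 0, 0, -2, 3]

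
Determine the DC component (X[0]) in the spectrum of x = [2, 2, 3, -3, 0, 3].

X[0] = Σ(n=0 to 5) x[n] · ω_6^0 = Σ x[n]
= (2) + (2) + (3) + (-3) + (0) + (3)

X[0] = 7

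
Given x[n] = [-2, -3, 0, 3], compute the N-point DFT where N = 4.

X[k] = Σ(n=0 to 3) x[n] · ω_4^(nk)
where ω_4 = e^(-2πi/4)

Computing each X[k]:
X[0] = -2
X[1] = -2+6i
X[2] = -2
X[3] = -2-6i

X = [-2, -2+6i, -2, -2-6i]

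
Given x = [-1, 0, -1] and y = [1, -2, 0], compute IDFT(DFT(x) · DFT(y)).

(x ⊛ y)[n] = Σ(m=0 to 2) x[m] · y[(n-m) mod 3]

Computing each output sample:
(x ⊛ y)[0] = 1
(x ⊛ y)[1] = 2
(x ⊛ y)[2] = -1

x ⊛ y = [1, 2, -1]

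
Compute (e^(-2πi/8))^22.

Since ω_8^8 = 1, powers reduce modulo 8.
22 mod 8 = 6
So ω_8^22 = ω_8^6 = e^(-2πi·6/8)

ω_8^22 = ω_8^6 = 1i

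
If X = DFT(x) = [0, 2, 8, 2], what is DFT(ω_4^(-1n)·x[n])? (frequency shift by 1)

Modulation property: DFT(ω_4^(-1n)·x[n]) = X[(k-1) mod 4], so circularly shift X by 1 positions.

X[k-1] = [2, 0, 2, 8]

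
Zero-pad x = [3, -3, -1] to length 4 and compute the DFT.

Original 3-point DFT: [-1, 5.0000+1.7321i, 5.0000-1.7321i]
Zero-padded 4-point DFT provides frequency interpolation.

DFT_4([x, 0, ...]) = [-1, 4+3i, 5, 4-3i]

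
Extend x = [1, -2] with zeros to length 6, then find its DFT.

Original 2-point DFT: [-1, 3]
Zero-padded 6-point DFT provides frequency interpolation.

DFT_6([x, 0, ...]) = [-1, 1.7321i, 2.0000+1.7321i, 3, 2.0000-1.7321i, -1.7321i]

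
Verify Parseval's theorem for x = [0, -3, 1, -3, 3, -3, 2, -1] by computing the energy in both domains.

Time domain:
Σ|x[n]|² = |0|² + |-3|² + |1|² + |-3|² + |3|² + |-3|² + |2|² + |-1|² = 42.0000

Frequency domain:
(1/8)Σ|X[k]|² = (1/8)(|-4|² + |-1.5858+2.4142i|² + |2i|² + |-4.4142+0.4142i|² + |16|² + |-4.4142-0.4142i|² + |-2i|² + |-1.5858-2.4142i|²) = (1/8)·336.0000 = 42.0000

Both sides agree, confirming Parseval's theorem.

Σ|x[n]|² = (1/N)Σ|X[k]|² = 42.0000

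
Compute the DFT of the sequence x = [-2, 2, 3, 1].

X[k] = Σ(n=0 to 3) x[n] · ω_4^(nk)
where ω_4 = e^(-2πi/4)

Computing each X[k]:
X[0] = 4
X[1] = -5-1i
X[2] = -2
X[3] = -5+1i

X = [4, -5-1i, -2, -5+1i]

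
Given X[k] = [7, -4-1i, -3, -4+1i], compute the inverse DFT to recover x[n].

x[n] = (1/4) Σ(k=0 to 3) X[k] · e^(2πikn/4)

Computing each x[n]:
x[0] = -1
x[1] = 3
x[2] = 3
x[3] = 2

x = [-1, 3, 3, 2]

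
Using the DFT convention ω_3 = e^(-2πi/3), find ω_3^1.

ω_3^1 = e^(-2πi·1/3)
= cos(-2π·1/3) + i·sin(-2π·1/3)
= cos(-2π/3) + i·sin(-2π/3)

ω_3^1 = cos(-2π/3) + i·sin(-2π/3) = -0.5000-0.8660i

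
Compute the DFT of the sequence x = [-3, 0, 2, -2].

X[k] = Σ(n=0 to 3) x[n] · ω_4^(nk)
where ω_4 = e^(-2πi/4)

Computing each X[k]:
X[0] = -3
X[1] = -5-2i
X[2] = 1
X[3] = -5+2i

X = [-3, -5-2i, 1, -5+2i]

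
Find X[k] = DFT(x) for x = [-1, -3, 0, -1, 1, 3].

X[k] = Σ(n=0 to 5) x[n] · ω_6^(nk)
where ω_6 = e^(-2πi/6)

Computing each X[k]:
X[0] = -1
X[1] = -0.5000+6.0622i
X[2] = -2.5000+4.3301i
X[3] = 1
X[4] = -2.5000-4.3301i
X[5] = -0.5000-6.0622i

X = [-1, -0.5000+6.0622i, -2.5000+4.3301i, 1, -2.5000-4.3301i, -0.5000-6.0622i]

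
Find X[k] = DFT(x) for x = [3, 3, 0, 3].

X[k] = Σ(n=0 to 3) x[n] · ω_4^(nk)
where ω_4 = e^(-2πi/4)

Computing each X[k]:
X[0] = 9
X[1] = 3
X[2] = -3
X[3] = 3

X = [9, 3, -3, 3]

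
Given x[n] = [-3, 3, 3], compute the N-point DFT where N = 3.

X[k] = Σ(n=0 to 2) x[n] · ω_3^(nk)
where ω_3 = e^(-2πi/3)

Computing each X[k]:
X[0] = 3
X[1] = -6
X[2] = -6

X = [3, -6, -6]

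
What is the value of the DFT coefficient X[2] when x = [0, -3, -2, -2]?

X[2] = Σ(n=0 to 3) x[n] · ω_4^(2n) where ω_4 = e^(-2πi/4)
= (0)·ω_4^0 + (-3)·ω_4^2 + (-2)·ω_4^4 + (-2)·ω_4^6

X[2] = 3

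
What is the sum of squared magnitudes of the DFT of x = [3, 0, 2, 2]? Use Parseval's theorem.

Parseval: Σ|x[n]|² = (1/N)Σ|X[k]|², so Σ|X[k]|² = N·Σ|x[n]|² = 4·17.0000

Σ|X[k]|² = N·Σ|x[n]|² = 4·17.0000 = 68.0000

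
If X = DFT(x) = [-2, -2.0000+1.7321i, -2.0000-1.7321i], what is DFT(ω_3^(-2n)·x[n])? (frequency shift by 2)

Modulation property: DFT(ω_3^(-2n)·x[n]) = X[(k-2) mod 3], so circularly shift X by 2 positions.

X[k-2] = [-2.0000+1.7321i, -2.0000-1.7321i, -2]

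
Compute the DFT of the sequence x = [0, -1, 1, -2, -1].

X[k] = Σ(n=0 to 4) x[n] · ω_5^(nk)
where ω_5 = e^(-2πi/5)

Computing each X[k]:
X[0] = -3
X[1] = 0.1910-1.7634i
X[2] = 1.3090+2.8532i
X[3] = 1.3090-2.8532i
X[4] = 0.1910+1.7634i

X = [-3, 0.1910-1.7634i, 1.3090+2.8532i, 1.3090-2.8532i, 0.1910+1.7634i]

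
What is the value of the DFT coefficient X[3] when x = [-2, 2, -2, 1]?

X[3] = Σ(n=0 to 3) x[n] · ω_4^(3n) where ω_4 = e^(-2πi/4)
= (-2)·ω_4^0 + (2)·ω_4^3 + (-2)·ω_4^6 + (1)·ω_4^9

X[3] = 1i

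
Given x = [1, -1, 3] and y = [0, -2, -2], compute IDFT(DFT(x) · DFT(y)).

(x ⊛ y)[n] = Σ(m=0 to 2) x[m] · y[(n-m) mod 3]

Computing each output sample:
(x ⊛ y)[0] = -4
(x ⊛ y)[1] = -8
(x ⊛ y)[2] = 0

x ⊛ y = [-4, -8, 0]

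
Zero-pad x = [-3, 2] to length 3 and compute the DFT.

Original 2-point DFT: [-1, -5]
Zero-padded 3-point DFT provides frequency interpolation.

DFT_3([x, 0, ...]) = [-1, -4.0000-1.7321i, -4.0000+1.7321i]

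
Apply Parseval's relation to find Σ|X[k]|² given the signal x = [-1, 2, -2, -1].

Parseval: Σ|x[n]|² = (1/N)Σ|X[k]|², so Σ|X[k]|² = N·Σ|x[n]|² = 4·10.0000

Σ|X[k]|² = N·Σ|x[n]|² = 4·10.0000 = 40.0000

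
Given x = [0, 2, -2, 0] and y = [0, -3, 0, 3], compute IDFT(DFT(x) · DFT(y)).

(x ⊛ y)[n] = Σ(m=0 to 3) x[m] · y[(n-m) mod 4]

Computing each output sample:
(x ⊛ y)[0] = 6
(x ⊛ y)[1] = -6
(x ⊛ y)[2] = -6
(x ⊛ y)[3] = 6

x ⊛ y = [6, -6, -6, 6]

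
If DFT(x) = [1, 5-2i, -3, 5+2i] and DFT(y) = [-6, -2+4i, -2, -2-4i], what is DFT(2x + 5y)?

By linearity: DFT(2x + 5y) = 2·DFT(x) + 5·DFT(y)
= 2·[1, 5-2i, -3, 5+2i] + 5·[-6, -2+4i, -2, -2-4i]

Computing element-wise:
Z[0] = 2·(1) + 5·(-6) = -28
Z[1] = 2·(5-2i) + 5·(-2+4i) = 16i
Z[2] = 2·(-3) + 5·(-2) = -16
Z[3] = 2·(5+2i) + 5·(-2-4i) = -16i

DFT(2x + 5y) = 2·X + 5·Y = [-28, 16i, -16, -16i]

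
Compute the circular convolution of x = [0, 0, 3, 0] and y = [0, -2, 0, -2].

(x ⊛ y)[n] = Σ(m=0 to 3) x[m] · y[(n-m) mod 4]

Computing each output sample:
(x ⊛ y)[0] = 0
(x ⊛ y)[1] = -6
(x ⊛ y)[2] = 0
(x ⊛ y)[3] = -6

x ⊛ y = [0, -6, 0, -6]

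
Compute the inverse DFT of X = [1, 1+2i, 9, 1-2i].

x[n] = (1/4) Σ(k=0 to 3) X[k] · e^(2πikn/4)

Computing each x[n]:
x[0] = 3
x[1] = -3
x[2] = 2
x[3] = -1

x = [3, -3, 2, -1]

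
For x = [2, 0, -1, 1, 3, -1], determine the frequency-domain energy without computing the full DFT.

Parseval: Σ|x[n]|² = (1/N)Σ|X[k]|², so Σ|X[k]|² = N·Σ|x[n]|² = 6·16.0000

Σ|X[k]|² = N·Σ|x[n]|² = 6·16.0000 = 96.0000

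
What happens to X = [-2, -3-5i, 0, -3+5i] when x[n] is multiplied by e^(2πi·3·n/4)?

Modulation property: DFT(ω_4^(-3n)·x[n]) = X[(k-3) mod 4], so circularly shift X by 3 positions.

X[k-3] = [-3-5i, 0, -3+5i, -2]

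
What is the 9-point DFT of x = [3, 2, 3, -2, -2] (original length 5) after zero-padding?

Original 5-point DFT: [4, 2.1910-6.7432i, 3.3090+2.4041i, 3.3090-2.4041i, 2.1910+6.7432i]
Zero-padded 9-point DFT provides frequency interpolation.

DFT_9([x, 0, ...]) = [4, 7.9324-1.8239i, -0.0039-6.0133i, -0.5000+2.5981i, 4.0715+1.0068i, 4.0715-1.0068i, -0.5000-2.5981i, -0.0039+6.0133i, 7.9324+1.8239i]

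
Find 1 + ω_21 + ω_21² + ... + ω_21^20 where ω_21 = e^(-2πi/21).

Sum of all nth roots of unity equals 0 for n > 1 (geometric series with r ≠ 1).

0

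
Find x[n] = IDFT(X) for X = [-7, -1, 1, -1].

x[n] = (1/4) Σ(k=0 to 3) X[k] · e^(2πikn/4)

Computing each x[n]:
x[0] = -2
x[1] = -2
x[2] = -1
x[3] = -2

x = [-2, -2, -1, -2]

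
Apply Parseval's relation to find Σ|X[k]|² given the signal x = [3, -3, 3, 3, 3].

Parseval: Σ|x[n]|² = (1/N)Σ|X[k]|², so Σ|X[k]|² = N·Σ|x[n]|² = 5·45.0000

Σ|X[k]|² = N·Σ|x[n]|² = 5·45.0000 = 225.0000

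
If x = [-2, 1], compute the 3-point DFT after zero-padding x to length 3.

Original 2-point DFT: [-1, -3]
Zero-padded 3-point DFT provides frequency interpolation.

DFT_3([x, 0, ...]) = [-1, -2.5000-0.8660i, -2.5000+0.8660i]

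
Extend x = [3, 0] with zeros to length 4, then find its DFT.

Original 2-point DFT: [3, 3]
Zero-padded 4-point DFT provides frequency interpolation.

DFT_4([x, 0, ...]) = [3, 3, 3, 3]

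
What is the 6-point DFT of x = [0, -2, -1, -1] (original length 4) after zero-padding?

Original 4-point DFT: [-4, 1+1i, 2, 1-1i]
Zero-padded 6-point DFT provides frequency interpolation.

DFT_6([x, 0, ...]) = [-4, 0.5000+2.5981i, 0.5000+0.8660i, 2, 0.5000-0.8660i, 0.5000-2.5981i]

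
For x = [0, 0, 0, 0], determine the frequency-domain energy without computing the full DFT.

Parseval: Σ|x[n]|² = (1/N)Σ|X[k]|², so Σ|X[k]|² = N·Σ|x[n]|² = 4·0.0000

Σ|X[k]|² = N·Σ|x[n]|² = 4·0.0000 = 0.0000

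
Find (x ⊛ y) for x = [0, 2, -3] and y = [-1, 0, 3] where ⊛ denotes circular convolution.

(x ⊛ y)[n] = Σ(m=0 to 2) x[m] · y[(n-m) mod 3]

Computing each output sample:
(x ⊛ y)[0] = 6
(x ⊛ y)[1] = -11
(x ⊛ y)[2] = 3

x ⊛ y = [6, -11, 3]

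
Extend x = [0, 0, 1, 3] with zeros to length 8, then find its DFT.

Original 4-point DFT: [4, -1+3i, -2, -1-3i]
Zero-padded 8-point DFT provides frequency interpolation.

DFT_8([x, 0, ...]) = [4, -2.1213-3.1213i, -1+3i, 2.1213-1.1213i, -2, 2.1213+1.1213i, -1-3i, -2.1213+3.1213i]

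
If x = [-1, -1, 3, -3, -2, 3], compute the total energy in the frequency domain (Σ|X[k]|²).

Parseval: Σ|x[n]|² = (1/N)Σ|X[k]|², so Σ|X[k]|² = N·Σ|x[n]|² = 6·33.0000

Σ|X[k]|² = N·Σ|x[n]|² = 6·33.0000 = 198.0000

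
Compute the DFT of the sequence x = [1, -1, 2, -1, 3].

X[k] = Σ(n=0 to 4) x[n] · ω_5^(nk)
where ω_5 = e^(-2πi/5)

Computing each X[k]:
X[0] = 4
X[1] = 0.8090+2.0409i
X[2] = -0.3090+5.2043i
X[3] = -0.3090-5.2043i
X[4] = 0.8090-2.0409i

X = [4, 0.8090+2.0409i, -0.3090+5.2043i, -0.3090-5.2043i, 0.8090-2.0409i]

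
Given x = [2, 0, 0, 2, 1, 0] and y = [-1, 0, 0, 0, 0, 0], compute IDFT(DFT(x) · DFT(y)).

(x ⊛ y)[n] = Σ(m=0 to 5) x[m] · y[(n-m) mod 6]

Computing each output sample:
(x ⊛ y)[0] = -2
(x ⊛ y)[1] = 0
(x ⊛ y)[2] = 0
(x ⊛ y)[3] = -2
(x ⊛ y)[4] = -1
(x ⊛ y)[5] = 0

x ⊛ y = [-2, 0, 0, -2, -1, 0]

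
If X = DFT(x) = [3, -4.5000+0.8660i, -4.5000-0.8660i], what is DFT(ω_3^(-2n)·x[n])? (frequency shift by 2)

Modulation property: DFT(ω_3^(-2n)·x[n]) = X[(k-2) mod 3], so circularly shift X by 2 positions.

X[k-2] = [-4.5000+0.8660i, -4.5000-0.8660i, 3]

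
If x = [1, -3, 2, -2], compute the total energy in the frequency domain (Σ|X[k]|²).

Parseval: Σ|x[n]|² = (1/N)Σ|X[k]|², so Σ|X[k]|² = N·Σ|x[n]|² = 4·18.0000

Σ|X[k]|² = N·Σ|x[n]|² = 4·18.0000 = 72.0000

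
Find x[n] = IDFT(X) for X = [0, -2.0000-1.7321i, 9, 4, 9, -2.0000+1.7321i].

x[n] = (1/6) Σ(k=0 to 5) X[k] · e^(2πikn/6)

Computing each x[n]:
x[0] = 3
x[1] = -2
x[2] = 0
x[3] = 3
x[4] = -1
x[5] = -3

x = [3, -2, 0, 3, -1, -3]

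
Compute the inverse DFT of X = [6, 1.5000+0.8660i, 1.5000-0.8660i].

x[n] = (1/3) Σ(k=0 to 2) X[k] · e^(2πikn/3)

Computing each x[n]:
x[0] = 3
x[1] = 1
x[2] = 2

x = [3, 1, 2]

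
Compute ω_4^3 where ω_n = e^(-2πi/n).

ω_4^3 = e^(-2πi·3/4)
= cos(-2π·3/4) + i·sin(-2π·3/4)
= cos(-6π/4) + i·sin(-6π/4)

ω_4^3 = cos(-6π/4) + i·sin(-6π/4) = 1i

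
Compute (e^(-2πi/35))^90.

Since ω_35^35 = 1, powers reduce modulo 35.
90 mod 35 = 20
So ω_35^90 = ω_35^20 = e^(-2πi·20/35)

ω_35^90 = ω_35^20 = -0.9010+0.4339i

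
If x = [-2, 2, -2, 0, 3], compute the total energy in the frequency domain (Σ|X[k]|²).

Parseval: Σ|x[n]|² = (1/N)Σ|X[k]|², so Σ|X[k]|² = N·Σ|x[n]|² = 5·21.0000

Σ|X[k]|² = N·Σ|x[n]|² = 5·21.0000 = 105.0000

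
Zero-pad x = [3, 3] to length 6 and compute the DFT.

Original 2-point DFT: [6, 0]
Zero-padded 6-point DFT provides frequency interpolation.

DFT_6([x, 0, ...]) = [6, 4.5000-2.5981i, 1.5000-2.5981i, 0, 1.5000+2.5981i, 4.5000+2.5981i]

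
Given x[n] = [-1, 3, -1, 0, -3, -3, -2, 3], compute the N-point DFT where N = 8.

X[k] = Σ(n=0 to 7) x[n] · ω_8^(nk)
where ω_8 = e^(-2πi/8)

Computing each X[k]:
X[0] = -4
X[1] = 8.3640-3.1213i
X[2] = -1+3i
X[3] = -4.3640-1.1213i
X[4] = -10
X[5] = -4.3640+1.1213i
X[6] = -1-3i
X[7] = 8.3640+3.1213i

X = [-4, 8.3640-3.1213i, -1+3i, -4.3640-1.1213i, -10, -4.3640+1.1213i, -1-3i, 8.3640+3.1213i]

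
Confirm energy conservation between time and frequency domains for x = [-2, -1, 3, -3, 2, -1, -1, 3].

Time domain:
Σ|x[n]|² = |-2|² + |-1|² + |3|² + |-3|² + |2|² + |-1|² + |-1|² + |3|² = 38.0000

Frequency domain:
(1/8)Σ|X[k]|² = (1/8)(|0|² + |0.2426+0.2426i|² + |-2+2i|² + |-8.2426+8.2426i|² + |4|² + |-8.2426-8.2426i|² + |-2-2i|² + |0.2426-0.2426i|²) = (1/8)·304.0000 = 38.0000

Both sides agree, confirming Parseval's theorem.

Σ|x[n]|² = (1/N)Σ|X[k]|² = 38.0000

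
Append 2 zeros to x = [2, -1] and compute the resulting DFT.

Original 2-point DFT: [1, 3]
Zero-padded 4-point DFT provides frequency interpolation.

DFT_4([x, 0, ...]) = [1, 2+1i, 3, 2-1i]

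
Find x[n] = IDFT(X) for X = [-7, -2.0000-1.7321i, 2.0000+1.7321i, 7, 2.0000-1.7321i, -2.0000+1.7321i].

x[n] = (1/6) Σ(k=0 to 5) X[k] · e^(2πikn/6)

Computing each x[n]:
x[0] = 0
x[1] = -3
x[2] = 1
x[3] = -1
x[4] = -1
x[5] = -3

x = [0, -3, 1, -1, -1, -3]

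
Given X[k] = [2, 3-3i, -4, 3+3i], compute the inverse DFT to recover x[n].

x[n] = (1/4) Σ(k=0 to 3) X[k] · e^(2πikn/4)

Computing each x[n]:
x[0] = 1
x[1] = 3
x[2] = -2
x[3] = 0

x = [1, 3, -2, 0]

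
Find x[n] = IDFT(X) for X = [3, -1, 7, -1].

x[n] = (1/4) Σ(k=0 to 3) X[k] · e^(2πikn/4)

Computing each x[n]:
x[0] = 2
x[1] = -1
x[2] = 3
x[3] = -1

x = [2, -1, 3, -1]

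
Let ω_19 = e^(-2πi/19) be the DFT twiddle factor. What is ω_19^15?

ω_19^15 = e^(-2πi·15/19)
= cos(-2π·15/19) + i·sin(-2π·15/19)
= cos(-30π/19) + i·sin(-30π/19)

ω_19^15 = cos(-30π/19) + i·sin(-30π/19) = 0.2455+0.9694i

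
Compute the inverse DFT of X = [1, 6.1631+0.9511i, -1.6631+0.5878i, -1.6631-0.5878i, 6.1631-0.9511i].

x[n] = (1/5) Σ(k=0 to 4) X[k] · e^(2πikn/5)

Computing each x[n]:
x[0] = 2
x[1] = 1
x[2] = -2
x[3] = -2
x[4] = 2

x = [2, 1, -2, -2, 2]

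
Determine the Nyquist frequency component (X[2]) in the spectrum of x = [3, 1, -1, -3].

X[2] = Σ(n=0 to 3) x[n] · ω_4^(2n) where ω_4 = e^(-2πi/4)
= (3)·ω_4^0 + (1)·ω_4^2 + (-1)·ω_4^4 + (-3)·ω_4^6

X[2] = 4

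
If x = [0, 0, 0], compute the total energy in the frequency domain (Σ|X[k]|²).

Parseval: Σ|x[n]|² = (1/N)Σ|X[k]|², so Σ|X[k]|² = N·Σ|x[n]|² = 3·0.0000

Σ|X[k]|² = N·Σ|x[n]|² = 3·0.0000 = 0.0000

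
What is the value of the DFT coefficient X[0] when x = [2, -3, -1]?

X[0] = Σ(n=0 to 2) x[n] · ω_3^0 = Σ x[n]
= (2) + (-3) + (-1)

X[0] = -2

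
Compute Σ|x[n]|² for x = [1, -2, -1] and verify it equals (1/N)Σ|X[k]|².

Time domain:
Σ|x[n]|² = |1|² + |-2|² + |-1|² = 6.0000

Frequency domain:
(1/3)Σ|X[k]|² = (1/3)(|-2|² + |2.5000+0.8660i|² + |2.5000-0.8660i|²) = (1/3)·18.0000 = 6.0000

Both sides agree, confirming Parseval's theorem.

Σ|x[n]|² = (1/N)Σ|X[k]|² = 6.0000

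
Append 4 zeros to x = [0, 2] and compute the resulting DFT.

Original 2-point DFT: [2, -2]
Zero-padded 6-point DFT provides frequency interpolation.

DFT_6([x, 0, ...]) = [2, 1.0000-1.7321i, -1.0000-1.7321i, -2, -1.0000+1.7321i, 1.0000+1.7321i]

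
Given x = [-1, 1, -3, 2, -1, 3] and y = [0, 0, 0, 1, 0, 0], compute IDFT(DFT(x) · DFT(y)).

(x ⊛ y)[n] = Σ(m=0 to 5) x[m] · y[(n-m) mod 6]

Computing each output sample:
(x ⊛ y)[0] = 2
(x ⊛ y)[1] = -1
(x ⊛ y)[2] = 3
(x ⊛ y)[3] = -1
(x ⊛ y)[4] = 1
(x ⊛ y)[5] = -3

x ⊛ y = [2, -1, 3, -1, 1, -3]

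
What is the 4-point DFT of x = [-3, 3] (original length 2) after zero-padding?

Original 2-point DFT: [0, -6]
Zero-padded 4-point DFT provides frequency interpolation.

DFT_4([x, 0, ...]) = [0, -3-3i, -6, -3+3i]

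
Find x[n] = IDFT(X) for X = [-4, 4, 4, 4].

x[n] = (1/4) Σ(k=0 to 3) X[k] · e^(2πikn/4)

Computing each x[n]:
x[0] = 2
x[1] = -2
x[2] = -2
x[3] = -2

x = [2, -2, -2, -2]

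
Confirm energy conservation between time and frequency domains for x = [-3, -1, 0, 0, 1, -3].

Time domain:
Σ|x[n]|² = |-3|² + |-1|² + |0|² + |0|² + |1|² + |-3|² = 20.0000

Frequency domain:
(1/6)Σ|X[k]|² = (1/6)(|-6|² + |-5.5000-0.8660i|² + |-1.5000-2.5981i|² + |2|² + |-1.5000+2.5981i|² + |-5.5000+0.8660i|²) = (1/6)·120.0000 = 20.0000

Both sides agree, confirming Parseval's theorem.

Σ|x[n]|² = (1/N)Σ|X[k]|² = 20.0000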